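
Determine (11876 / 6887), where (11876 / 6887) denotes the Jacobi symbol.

-1

Reduce the numerator: 11876 ≡ 4989 (mod 6887), so (11876 / 6887) = (4989 / 6887).
4989 ≡ 1 (mod 4), so quadratic reciprocity gives (4989 / 6887) = (6887 / 4989). Reduce: 6887 ≡ 1898 (mod 4989). Now have (1898 / 4989).
Factor out 2: 1898 = 2·949. Since 4989 ≡ 5 (mod 8), (2 / 4989) = -1. Now have -(949 / 4989).
949 ≡ 1 (mod 4), so quadratic reciprocity gives (949 / 4989) = (4989 / 949). Reduce: 4989 ≡ 244 (mod 949). Now have -(244 / 949).
Factor out 2: 244 = 2^2·61. Since 949 ≡ 5 (mod 8), (2 / 949) = -1, and (2 / 949)^2 = +1. Now have -(61 / 949).
61 ≡ 1 (mod 4), so quadratic reciprocity gives (61 / 949) = (949 / 61). Reduce: 949 ≡ 34 (mod 61). Now have -(34 / 61).
Factor out 2: 34 = 2·17. Since 61 ≡ 5 (mod 8), (2 / 61) = -1. Now have (17 / 61).
17 ≡ 1 (mod 4), so quadratic reciprocity gives (17 / 61) = (61 / 17). Reduce: 61 ≡ 10 (mod 17). Now have (10 / 17).
Factor out 2: 10 = 2·5. Since 17 ≡ 1 (mod 8), (2 / 17) = +1. Now have (5 / 17).
5 ≡ 1 (mod 4), so quadratic reciprocity gives (5 / 17) = (17 / 5). Reduce: 17 ≡ 2 (mod 5). Now have (2 / 5).
Factor out 2: 2 = 2. Since 5 ≡ 5 (mod 8), (2 / 5) = -1. Now have -(1 / 5).
(1 / 5) = 1. Collecting the sign factors: -1.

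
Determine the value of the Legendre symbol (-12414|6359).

1

Pull out -1: (-12414|6359) = (-1|6359)·(12414|6359). Since 6359 ≡ 3 (mod 4), (-1|6359) = -1. Now have -(12414|6359).
Reduce the numerator: 12414 ≡ 6055 (mod 6359), so (12414|6359) = (6055|6359).
Both 6055 ≡ 3 and 6359 ≡ 3 (mod 4), so reciprocity gives (6055|6359) = -(6359|6055). Reduce: 6359 ≡ 304 (mod 6055). Now have (304|6055).
Factor out 2: 304 = 2^4·19. Since 6055 ≡ 7 (mod 8), (2|6055) = +1, and (2|6055)^4 = +1. Now have (19|6055).
Both 19 ≡ 3 and 6055 ≡ 3 (mod 4), so reciprocity gives (19|6055) = -(6055|19). Reduce: 6055 ≡ 13 (mod 19). Now have -(13|19).
13 ≡ 1 (mod 4), so quadratic reciprocity gives (13|19) = (19|13). Reduce: 19 ≡ 6 (mod 13). Now have -(6|13).
Factor out 2: 6 = 2·3. Since 13 ≡ 5 (mod 8), (2|13) = -1. Now have (3|13).
13 ≡ 1 (mod 4), so quadratic reciprocity gives (3|13) = (13|3). Reduce: 13 ≡ 1 (mod 3). Now have (1|3).
(1|3) = 1. Collecting the sign factors: 1.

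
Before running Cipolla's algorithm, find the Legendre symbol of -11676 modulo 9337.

-1

(-11676/9337)
  = (11676/9337)    [9337 ≡ 1 mod 4 ⇒ (-1/9337) = +1]
  = (2339/9337)    [11676 ≡ 2339 mod 9337]
  = (9337/2339)    [QR: 9337 ≡ 1 mod 4, sign kept]
  = (2320/2339)    [9337 ≡ 2320 mod 2339]
  = (145/2339)    [2339 ≡ 3 mod 8 ⇒ (2/2339)^4 = +1]
  = (2339/145)    [QR: 145 ≡ 1 mod 4, sign kept]
  = (19/145)    [2339 ≡ 19 mod 145]
  = (145/19)    [QR: 145 ≡ 1 mod 4, sign kept]
  = (12/19)    [145 ≡ 12 mod 19]
  = (3/19)    [19 ≡ 3 mod 8 ⇒ (2/19)^2 = +1]
  = -(19/3)    [QR: both ≡ 3 mod 4, sign flips]
  = -(1/3)    [19 ≡ 1 mod 3]
  = -1    [(1/3) = 1]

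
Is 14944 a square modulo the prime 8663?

yes

Reduce the numerator: 14944 ≡ 6281 (mod 8663), so (14944/8663) = (6281/8663).
6281 ≡ 1 (mod 4), so quadratic reciprocity gives (6281/8663) = (8663/6281). Reduce: 8663 ≡ 2382 (mod 6281). Now have (2382/6281).
Factor out 2: 2382 = 2·1191. Since 6281 ≡ 1 (mod 8), (2/6281) = +1. Now have (1191/6281).
6281 ≡ 1 (mod 4), so quadratic reciprocity gives (1191/6281) = (6281/1191). Reduce: 6281 ≡ 326 (mod 1191). Now have (326/1191).
Factor out 2: 326 = 2·163. Since 1191 ≡ 7 (mod 8), (2/1191) = +1. Now have (163/1191).
Both 163 ≡ 3 and 1191 ≡ 3 (mod 4), so reciprocity gives (163/1191) = -(1191/163). Reduce: 1191 ≡ 50 (mod 163). Now have -(50/163).
Factor out 2: 50 = 2·25. Since 163 ≡ 3 (mod 8), (2/163) = -1. Now have (25/163).
25 ≡ 1 (mod 4), so quadratic reciprocity gives (25/163) = (163/25). Reduce: 163 ≡ 13 (mod 25). Now have (13/25).
13 ≡ 1 (mod 4), so quadratic reciprocity gives (13/25) = (25/13). Reduce: 25 ≡ 12 (mod 13). Now have (12/13).
Factor out 2: 12 = 2^2·3. Since 13 ≡ 5 (mod 8), (2/13) = -1, and (2/13)^2 = +1. Now have (3/13).
13 ≡ 1 (mod 4), so quadratic reciprocity gives (3/13) = (13/3). Reduce: 13 ≡ 1 (mod 3). Now have (1/3).
(1/3) = 1. Collecting the sign factors: 1.
(14944/8663) = 1, and 8663 is prime, so 14944 is a quadratic residue mod 8663.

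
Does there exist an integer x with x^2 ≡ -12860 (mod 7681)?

Reduce the numerator: -12860 ≡ 2502 (mod 7681), so (-12860/7681) = (2502/7681).
Factor out 2: 2502 = 2·1251. Since 7681 ≡ 1 (mod 8), (2/7681) = +1. Now have (1251/7681).
7681 ≡ 1 (mod 4), so quadratic reciprocity gives (1251/7681) = (7681/1251). Reduce: 7681 ≡ 175 (mod 1251). Now have (175/1251).
Both 175 ≡ 3 and 1251 ≡ 3 (mod 4), so reciprocity gives (175/1251) = -(1251/175). Reduce: 1251 ≡ 26 (mod 175). Now have -(26/175).
Factor out 2: 26 = 2·13. Since 175 ≡ 7 (mod 8), (2/175) = +1. Now have -(13/175).
13 ≡ 1 (mod 4), so quadratic reciprocity gives (13/175) = (175/13). Reduce: 175 ≡ 6 (mod 13). Now have -(6/13).
Factor out 2: 6 = 2·3. Since 13 ≡ 5 (mod 8), (2/13) = -1. Now have (3/13).
13 ≡ 1 (mod 4), so quadratic reciprocity gives (3/13) = (13/3). Reduce: 13 ≡ 1 (mod 3). Now have (1/3).
(1/3) = 1. Collecting the sign factors: 1.
(-12860/7681) = 1, and 7681 is prime, so -12860 is a quadratic residue mod 7681.

yes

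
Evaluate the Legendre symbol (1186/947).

Reduce the numerator: 1186 ≡ 239 (mod 947), so (1186/947) = (239/947).
Both 239 ≡ 3 and 947 ≡ 3 (mod 4), so reciprocity gives (239/947) = -(947/239). Reduce: 947 ≡ 230 (mod 239). Now have -(230/239).
Factor out 2: 230 = 2·115. Since 239 ≡ 7 (mod 8), (2/239) = +1. Now have -(115/239).
Both 115 ≡ 3 and 239 ≡ 3 (mod 4), so reciprocity gives (115/239) = -(239/115). Reduce: 239 ≡ 9 (mod 115). Now have (9/115).
9 ≡ 1 (mod 4), so quadratic reciprocity gives (9/115) = (115/9). Reduce: 115 ≡ 7 (mod 9). Now have (7/9).
9 ≡ 1 (mod 4), so quadratic reciprocity gives (7/9) = (9/7). Reduce: 9 ≡ 2 (mod 7). Now have (2/7).
Factor out 2: 2 = 2. Since 7 ≡ 7 (mod 8), (2/7) = +1. Now have (1/7).
(1/7) = 1. Collecting the sign factors: 1.

1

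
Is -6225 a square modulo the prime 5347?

yes

(-6225/5347)
  = -(6225/5347)    [5347 ≡ 3 mod 4 ⇒ (-1/5347) = -1]
  = -(878/5347)    [6225 ≡ 878 mod 5347]
  = (439/5347)    [5347 ≡ 3 mod 8 ⇒ (2/5347) = -1]
  = -(5347/439)    [QR: both ≡ 3 mod 4, sign flips]
  = -(79/439)    [5347 ≡ 79 mod 439]
  = (439/79)    [QR: both ≡ 3 mod 4, sign flips]
  = (44/79)    [439 ≡ 44 mod 79]
  = (11/79)    [79 ≡ 7 mod 8 ⇒ (2/79)^2 = +1]
  = -(79/11)    [QR: both ≡ 3 mod 4, sign flips]
  = -(2/11)    [79 ≡ 2 mod 11]
  = (1/11)    [11 ≡ 3 mod 8 ⇒ (2/11) = -1]
  = 1    [(1/11) = 1]
The Legendre symbol is 1, so x^2 ≡ -6225 (mod 5347) has solution.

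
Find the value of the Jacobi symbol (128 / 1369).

1

(128 / 1369)
  = (1 / 1369)    [1369 ≡ 1 mod 8 ⇒ (2 / 1369)^7 = +1]
  = 1    [(1 / 1369) = 1]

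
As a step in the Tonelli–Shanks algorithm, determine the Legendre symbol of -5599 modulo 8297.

(-5599|8297)
  = (2698|8297)    [-5599 ≡ 2698 mod 8297]
  = (1349|8297)    [8297 ≡ 1 mod 8 ⇒ (2|8297) = +1]
  = (8297|1349)    [QR: 1349 ≡ 1 mod 4, sign kept]
  = (203|1349)    [8297 ≡ 203 mod 1349]
  = (1349|203)    [QR: 1349 ≡ 1 mod 4, sign kept]
  = (131|203)    [1349 ≡ 131 mod 203]
  = -(203|131)    [QR: both ≡ 3 mod 4, sign flips]
  = -(72|131)    [203 ≡ 72 mod 131]
  = (9|131)    [131 ≡ 3 mod 8 ⇒ (2|131)^3 = -1]
  = (131|9)    [QR: 9 ≡ 1 mod 4, sign kept]
  = (5|9)    [131 ≡ 5 mod 9]
  = (9|5)    [QR: 5 ≡ 1 mod 4, sign kept]
  = (4|5)    [9 ≡ 4 mod 5]
  = (1|5)    [5 ≡ 5 mod 8 ⇒ (2|5)^2 = +1]
  = 1    [(1|5) = 1]

1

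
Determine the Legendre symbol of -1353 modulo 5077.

1

(-1353/5077)
  = (3724/5077)    [-1353 ≡ 3724 mod 5077]
  = (931/5077)    [5077 ≡ 5 mod 8 ⇒ (2/5077)^2 = +1]
  = (5077/931)    [QR: 5077 ≡ 1 mod 4, sign kept]
  = (422/931)    [5077 ≡ 422 mod 931]
  = -(211/931)    [931 ≡ 3 mod 8 ⇒ (2/931) = -1]
  = (931/211)    [QR: both ≡ 3 mod 4, sign flips]
  = (87/211)    [931 ≡ 87 mod 211]
  = -(211/87)    [QR: both ≡ 3 mod 4, sign flips]
  = -(37/87)    [211 ≡ 37 mod 87]
  = -(87/37)    [QR: 37 ≡ 1 mod 4, sign kept]
  = -(13/37)    [87 ≡ 13 mod 37]
  = -(37/13)    [QR: 13 ≡ 1 mod 4, sign kept]
  = -(11/13)    [37 ≡ 11 mod 13]
  = -(13/11)    [QR: 13 ≡ 1 mod 4, sign kept]
  = -(2/11)    [13 ≡ 2 mod 11]
  = (1/11)    [11 ≡ 3 mod 8 ⇒ (2/11) = -1]
  = 1    [(1/11) = 1]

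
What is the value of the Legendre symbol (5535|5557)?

5557 ≡ 1 (mod 4), so quadratic reciprocity gives (5535|5557) = (5557|5535). Reduce: 5557 ≡ 22 (mod 5535). Now have (22|5535).
Factor out 2: 22 = 2·11. Since 5535 ≡ 7 (mod 8), (2|5535) = +1. Now have (11|5535).
Both 11 ≡ 3 and 5535 ≡ 3 (mod 4), so reciprocity gives (11|5535) = -(5535|11). Reduce: 5535 ≡ 2 (mod 11). Now have -(2|11).
Factor out 2: 2 = 2. Since 11 ≡ 3 (mod 8), (2|11) = -1. Now have (1|11).
(1|11) = 1. Collecting the sign factors: 1.

1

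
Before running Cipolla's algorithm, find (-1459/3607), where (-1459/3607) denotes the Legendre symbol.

(-1459/3607)
  = (2148/3607)    [-1459 ≡ 2148 mod 3607]
  = (537/3607)    [3607 ≡ 7 mod 8 ⇒ (2/3607)^2 = +1]
  = (3607/537)    [QR: 537 ≡ 1 mod 4, sign kept]
  = (385/537)    [3607 ≡ 385 mod 537]
  = (537/385)    [QR: 385 ≡ 1 mod 4, sign kept]
  = (152/385)    [537 ≡ 152 mod 385]
  = (19/385)    [385 ≡ 1 mod 8 ⇒ (2/385)^3 = +1]
  = (385/19)    [QR: 385 ≡ 1 mod 4, sign kept]
  = (5/19)    [385 ≡ 5 mod 19]
  = (19/5)    [QR: 5 ≡ 1 mod 4, sign kept]
  = (4/5)    [19 ≡ 4 mod 5]
  = (1/5)    [5 ≡ 5 mod 8 ⇒ (2/5)^2 = +1]
  = 1    [(1/5) = 1]

1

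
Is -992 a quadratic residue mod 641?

no

Reduce the numerator: -992 ≡ 290 (mod 641), so (-992/641) = (290/641).
Factor out 2: 290 = 2·145. Since 641 ≡ 1 (mod 8), (2/641) = +1. Now have (145/641).
145 ≡ 1 (mod 4), so quadratic reciprocity gives (145/641) = (641/145). Reduce: 641 ≡ 61 (mod 145). Now have (61/145).
61 ≡ 1 (mod 4), so quadratic reciprocity gives (61/145) = (145/61). Reduce: 145 ≡ 23 (mod 61). Now have (23/61).
61 ≡ 1 (mod 4), so quadratic reciprocity gives (23/61) = (61/23). Reduce: 61 ≡ 15 (mod 23). Now have (15/23).
Both 15 ≡ 3 and 23 ≡ 3 (mod 4), so reciprocity gives (15/23) = -(23/15). Reduce: 23 ≡ 8 (mod 15). Now have -(8/15).
Factor out 2: 8 = 2^3. Since 15 ≡ 7 (mod 8), (2/15) = +1, and (2/15)^3 = +1. Now have -(1/15).
(1/15) = 1. Collecting the sign factors: -1.
(-992/641) = -1, and 641 is prime, so -992 is not a quadratic residue mod 641.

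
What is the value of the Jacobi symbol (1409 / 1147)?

1

Reduce the numerator: 1409 ≡ 262 (mod 1147), so (1409 / 1147) = (262 / 1147).
Factor out 2: 262 = 2·131. Since 1147 ≡ 3 (mod 8), (2 / 1147) = -1. Now have -(131 / 1147).
Both 131 ≡ 3 and 1147 ≡ 3 (mod 4), so reciprocity gives (131 / 1147) = -(1147 / 131). Reduce: 1147 ≡ 99 (mod 131). Now have (99 / 131).
Both 99 ≡ 3 and 131 ≡ 3 (mod 4), so reciprocity gives (99 / 131) = -(131 / 99). Reduce: 131 ≡ 32 (mod 99). Now have -(32 / 99).
Factor out 2: 32 = 2^5. Since 99 ≡ 3 (mod 8), (2 / 99) = -1, and (2 / 99)^5 = -1. Now have (1 / 99).
(1 / 99) = 1. Collecting the sign factors: 1.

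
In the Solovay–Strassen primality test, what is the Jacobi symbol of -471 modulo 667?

1

(-471 / 667)
  = -(471 / 667)    [667 ≡ 3 mod 4 ⇒ (-1 / 667) = -1]
  = (667 / 471)    [QR: both ≡ 3 mod 4, sign flips]
  = (196 / 471)    [667 ≡ 196 mod 471]
  = (49 / 471)    [471 ≡ 7 mod 8 ⇒ (2 / 471)^2 = +1]
  = (471 / 49)    [QR: 49 ≡ 1 mod 4, sign kept]
  = (30 / 49)    [471 ≡ 30 mod 49]
  = (15 / 49)    [49 ≡ 1 mod 8 ⇒ (2 / 49) = +1]
  = (49 / 15)    [QR: 49 ≡ 1 mod 4, sign kept]
  = (4 / 15)    [49 ≡ 4 mod 15]
  = (1 / 15)    [15 ≡ 7 mod 8 ⇒ (2 / 15)^2 = +1]
  = 1    [(1 / 15) = 1]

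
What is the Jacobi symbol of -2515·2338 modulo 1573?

By multiplicativity, (-2515·2338/1573) = (-2515/1573)·(2338/1573).
First factor (-2515/1573):
Reduce the numerator: -2515 ≡ 631 (mod 1573), so (-2515/1573) = (631/1573).
1573 ≡ 1 (mod 4), so quadratic reciprocity gives (631/1573) = (1573/631). Reduce: 1573 ≡ 311 (mod 631). Now have (311/631).
Both 311 ≡ 3 and 631 ≡ 3 (mod 4), so reciprocity gives (311/631) = -(631/311). Reduce: 631 ≡ 9 (mod 311). Now have -(9/311).
9 ≡ 1 (mod 4), so quadratic reciprocity gives (9/311) = (311/9). Reduce: 311 ≡ 5 (mod 9). Now have -(5/9).
5 ≡ 1 (mod 4), so quadratic reciprocity gives (5/9) = (9/5). Reduce: 9 ≡ 4 (mod 5). Now have -(4/5).
Factor out 2: 4 = 2^2. Since 5 ≡ 5 (mod 8), (2/5) = -1, and (2/5)^2 = +1. Now have -(1/5).
(1/5) = 1. Collecting the sign factors: -1.
Second factor (2338/1573):
Reduce the numerator: 2338 ≡ 765 (mod 1573), so (2338/1573) = (765/1573).
765 ≡ 1 (mod 4), so quadratic reciprocity gives (765/1573) = (1573/765). Reduce: 1573 ≡ 43 (mod 765). Now have (43/765).
765 ≡ 1 (mod 4), so quadratic reciprocity gives (43/765) = (765/43). Reduce: 765 ≡ 34 (mod 43). Now have (34/43).
Factor out 2: 34 = 2·17. Since 43 ≡ 3 (mod 8), (2/43) = -1. Now have -(17/43).
17 ≡ 1 (mod 4), so quadratic reciprocity gives (17/43) = (43/17). Reduce: 43 ≡ 9 (mod 17). Now have -(9/17).
9 ≡ 1 (mod 4), so quadratic reciprocity gives (9/17) = (17/9). Reduce: 17 ≡ 8 (mod 9). Now have -(8/9).
Factor out 2: 8 = 2^3. Since 9 ≡ 1 (mod 8), (2/9) = +1, and (2/9)^3 = +1. Now have -(1/9).
(1/9) = 1. Collecting the sign factors: -1.
Product: (-1)·(-1) = 1.

1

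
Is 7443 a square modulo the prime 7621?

yes

(7443|7621)
  = (7621|7443)    [QR: 7621 ≡ 1 mod 4, sign kept]
  = (178|7443)    [7621 ≡ 178 mod 7443]
  = -(89|7443)    [7443 ≡ 3 mod 8 ⇒ (2|7443) = -1]
  = -(7443|89)    [QR: 89 ≡ 1 mod 4, sign kept]
  = -(56|89)    [7443 ≡ 56 mod 89]
  = -(7|89)    [89 ≡ 1 mod 8 ⇒ (2|89)^3 = +1]
  = -(89|7)    [QR: 89 ≡ 1 mod 4, sign kept]
  = -(5|7)    [89 ≡ 5 mod 7]
  = -(7|5)    [QR: 5 ≡ 1 mod 4, sign kept]
  = -(2|5)    [7 ≡ 2 mod 5]
  = (1|5)    [5 ≡ 5 mod 8 ⇒ (2|5) = -1]
  = 1    [(1|5) = 1]
(7443|7621) = 1, and 7621 is prime, so 7443 is a quadratic residue mod 7621.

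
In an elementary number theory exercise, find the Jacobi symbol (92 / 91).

(92 / 91)
  = (1 / 91)    [92 ≡ 1 mod 91]
  = 1    [(1 / 91) = 1]

1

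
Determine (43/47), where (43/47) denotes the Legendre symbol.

Both 43 ≡ 3 and 47 ≡ 3 (mod 4), so reciprocity gives (43/47) = -(47/43). Reduce: 47 ≡ 4 (mod 43). Now have -(4/43).
Factor out 2: 4 = 2^2. Since 43 ≡ 3 (mod 8), (2/43) = -1, and (2/43)^2 = +1. Now have -(1/43).
(1/43) = 1. Collecting the sign factors: -1.

-1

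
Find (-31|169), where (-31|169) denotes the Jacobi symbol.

1

(-31|169)
  = (138|169)    [-31 ≡ 138 mod 169]
  = (69|169)    [169 ≡ 1 mod 8 ⇒ (2|169) = +1]
  = (169|69)    [QR: 69 ≡ 1 mod 4, sign kept]
  = (31|69)    [169 ≡ 31 mod 69]
  = (69|31)    [QR: 69 ≡ 1 mod 4, sign kept]
  = (7|31)    [69 ≡ 7 mod 31]
  = -(31|7)    [QR: both ≡ 3 mod 4, sign flips]
  = -(3|7)    [31 ≡ 3 mod 7]
  = (7|3)    [QR: both ≡ 3 mod 4, sign flips]
  = (1|3)    [7 ≡ 1 mod 3]
  = 1    [(1|3) = 1]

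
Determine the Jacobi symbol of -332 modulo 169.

(-332|169)
  = (332|169)    [169 ≡ 1 mod 4 ⇒ (-1|169) = +1]
  = (163|169)    [332 ≡ 163 mod 169]
  = (169|163)    [QR: 169 ≡ 1 mod 4, sign kept]
  = (6|163)    [169 ≡ 6 mod 163]
  = -(3|163)    [163 ≡ 3 mod 8 ⇒ (2|163) = -1]
  = (163|3)    [QR: both ≡ 3 mod 4, sign flips]
  = (1|3)    [163 ≡ 1 mod 3]
  = 1    [(1|3) = 1]

1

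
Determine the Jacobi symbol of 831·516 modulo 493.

1

By multiplicativity, (831·516|493) = (831|493)·(516|493).
First factor (831|493):
(831|493)
  = (338|493)    [831 ≡ 338 mod 493]
  = -(169|493)    [493 ≡ 5 mod 8 ⇒ (2|493) = -1]
  = -(493|169)    [QR: 169 ≡ 1 mod 4, sign kept]
  = -(155|169)    [493 ≡ 155 mod 169]
  = -(169|155)    [QR: 169 ≡ 1 mod 4, sign kept]
  = -(14|155)    [169 ≡ 14 mod 155]
  = (7|155)    [155 ≡ 3 mod 8 ⇒ (2|155) = -1]
  = -(155|7)    [QR: both ≡ 3 mod 4, sign flips]
  = -(1|7)    [155 ≡ 1 mod 7]
  = -1    [(1|7) = 1]
Second factor (516|493):
(516|493)
  = (23|493)    [516 ≡ 23 mod 493]
  = (493|23)    [QR: 493 ≡ 1 mod 4, sign kept]
  = (10|23)    [493 ≡ 10 mod 23]
  = (5|23)    [23 ≡ 7 mod 8 ⇒ (2|23) = +1]
  = (23|5)    [QR: 5 ≡ 1 mod 4, sign kept]
  = (3|5)    [23 ≡ 3 mod 5]
  = (5|3)    [QR: 5 ≡ 1 mod 4, sign kept]
  = (2|3)    [5 ≡ 2 mod 3]
  = -(1|3)    [3 ≡ 3 mod 8 ⇒ (2|3) = -1]
  = -1    [(1|3) = 1]
Product: (-1)·(-1) = 1.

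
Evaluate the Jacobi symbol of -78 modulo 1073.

(-78|1073)
  = (995|1073)    [-78 ≡ 995 mod 1073]
  = (1073|995)    [QR: 1073 ≡ 1 mod 4, sign kept]
  = (78|995)    [1073 ≡ 78 mod 995]
  = -(39|995)    [995 ≡ 3 mod 8 ⇒ (2|995) = -1]
  = (995|39)    [QR: both ≡ 3 mod 4, sign flips]
  = (20|39)    [995 ≡ 20 mod 39]
  = (5|39)    [39 ≡ 7 mod 8 ⇒ (2|39)^2 = +1]
  = (39|5)    [QR: 5 ≡ 1 mod 4, sign kept]
  = (4|5)    [39 ≡ 4 mod 5]
  = (1|5)    [5 ≡ 5 mod 8 ⇒ (2|5)^2 = +1]
  = 1    [(1|5) = 1]

1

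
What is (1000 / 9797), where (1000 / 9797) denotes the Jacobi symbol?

1

Factor out 2: 1000 = 2^3·125. Since 9797 ≡ 5 (mod 8), (2 / 9797) = -1, and (2 / 9797)^3 = -1. Now have -(125 / 9797).
125 ≡ 1 (mod 4), so quadratic reciprocity gives (125 / 9797) = (9797 / 125). Reduce: 9797 ≡ 47 (mod 125). Now have -(47 / 125).
125 ≡ 1 (mod 4), so quadratic reciprocity gives (47 / 125) = (125 / 47). Reduce: 125 ≡ 31 (mod 47). Now have -(31 / 47).
Both 31 ≡ 3 and 47 ≡ 3 (mod 4), so reciprocity gives (31 / 47) = -(47 / 31). Reduce: 47 ≡ 16 (mod 31). Now have (16 / 31).
Factor out 2: 16 = 2^4. Since 31 ≡ 7 (mod 8), (2 / 31) = +1, and (2 / 31)^4 = +1. Now have (1 / 31).
(1 / 31) = 1. Collecting the sign factors: 1.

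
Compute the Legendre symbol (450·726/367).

-1

By multiplicativity, (450·726/367) = (450/367)·(726/367).
First factor (450/367):
(450/367)
  = (83/367)    [450 ≡ 83 mod 367]
  = -(367/83)    [QR: both ≡ 3 mod 4, sign flips]
  = -(35/83)    [367 ≡ 35 mod 83]
  = (83/35)    [QR: both ≡ 3 mod 4, sign flips]
  = (13/35)    [83 ≡ 13 mod 35]
  = (35/13)    [QR: 13 ≡ 1 mod 4, sign kept]
  = (9/13)    [35 ≡ 9 mod 13]
  = (13/9)    [QR: 9 ≡ 1 mod 4, sign kept]
  = (4/9)    [13 ≡ 4 mod 9]
  = (1/9)    [9 ≡ 1 mod 8 ⇒ (2/9)^2 = +1]
  = 1    [(1/9) = 1]
Second factor (726/367):
(726/367)
  = (359/367)    [726 ≡ 359 mod 367]
  = -(367/359)    [QR: both ≡ 3 mod 4, sign flips]
  = -(8/359)    [367 ≡ 8 mod 359]
  = -(1/359)    [359 ≡ 7 mod 8 ⇒ (2/359)^3 = +1]
  = -1    [(1/359) = 1]
Product: (1)·(-1) = -1.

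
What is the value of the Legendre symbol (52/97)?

Factor out 2: 52 = 2^2·13. Since 97 ≡ 1 (mod 8), (2/97) = +1, and (2/97)^2 = +1. Now have (13/97).
13 ≡ 1 (mod 4), so quadratic reciprocity gives (13/97) = (97/13). Reduce: 97 ≡ 6 (mod 13). Now have (6/13).
Factor out 2: 6 = 2·3. Since 13 ≡ 5 (mod 8), (2/13) = -1. Now have -(3/13).
13 ≡ 1 (mod 4), so quadratic reciprocity gives (3/13) = (13/3). Reduce: 13 ≡ 1 (mod 3). Now have -(1/3).
(1/3) = 1. Collecting the sign factors: -1.

-1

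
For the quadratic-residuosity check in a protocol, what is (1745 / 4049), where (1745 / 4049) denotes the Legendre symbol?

1745 ≡ 1 (mod 4), so quadratic reciprocity gives (1745 / 4049) = (4049 / 1745). Reduce: 4049 ≡ 559 (mod 1745). Now have (559 / 1745).
1745 ≡ 1 (mod 4), so quadratic reciprocity gives (559 / 1745) = (1745 / 559). Reduce: 1745 ≡ 68 (mod 559). Now have (68 / 559).
Factor out 2: 68 = 2^2·17. Since 559 ≡ 7 (mod 8), (2 / 559) = +1, and (2 / 559)^2 = +1. Now have (17 / 559).
17 ≡ 1 (mod 4), so quadratic reciprocity gives (17 / 559) = (559 / 17). Reduce: 559 ≡ 15 (mod 17). Now have (15 / 17).
17 ≡ 1 (mod 4), so quadratic reciprocity gives (15 / 17) = (17 / 15). Reduce: 17 ≡ 2 (mod 15). Now have (2 / 15).
Factor out 2: 2 = 2. Since 15 ≡ 7 (mod 8), (2 / 15) = +1. Now have (1 / 15).
(1 / 15) = 1. Collecting the sign factors: 1.

1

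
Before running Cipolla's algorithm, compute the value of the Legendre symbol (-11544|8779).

-1

(-11544|8779)
  = -(11544|8779)    [8779 ≡ 3 mod 4 ⇒ (-1|8779) = -1]
  = -(2765|8779)    [11544 ≡ 2765 mod 8779]
  = -(8779|2765)    [QR: 2765 ≡ 1 mod 4, sign kept]
  = -(484|2765)    [8779 ≡ 484 mod 2765]
  = -(121|2765)    [2765 ≡ 5 mod 8 ⇒ (2|2765)^2 = +1]
  = -(2765|121)    [QR: 121 ≡ 1 mod 4, sign kept]
  = -(103|121)    [2765 ≡ 103 mod 121]
  = -(121|103)    [QR: 121 ≡ 1 mod 4, sign kept]
  = -(18|103)    [121 ≡ 18 mod 103]
  = -(9|103)    [103 ≡ 7 mod 8 ⇒ (2|103) = +1]
  = -(103|9)    [QR: 9 ≡ 1 mod 4, sign kept]
  = -(4|9)    [103 ≡ 4 mod 9]
  = -(1|9)    [9 ≡ 1 mod 8 ⇒ (2|9)^2 = +1]
  = -1    [(1|9) = 1]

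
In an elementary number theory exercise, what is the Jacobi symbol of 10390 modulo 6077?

(10390/6077)
  = (4313/6077)    [10390 ≡ 4313 mod 6077]
  = (6077/4313)    [QR: 4313 ≡ 1 mod 4, sign kept]
  = (1764/4313)    [6077 ≡ 1764 mod 4313]
  = (441/4313)    [4313 ≡ 1 mod 8 ⇒ (2/4313)^2 = +1]
  = (4313/441)    [QR: 441 ≡ 1 mod 4, sign kept]
  = (344/441)    [4313 ≡ 344 mod 441]
  = (43/441)    [441 ≡ 1 mod 8 ⇒ (2/441)^3 = +1]
  = (441/43)    [QR: 441 ≡ 1 mod 4, sign kept]
  = (11/43)    [441 ≡ 11 mod 43]
  = -(43/11)    [QR: both ≡ 3 mod 4, sign flips]
  = -(10/11)    [43 ≡ 10 mod 11]
  = (5/11)    [11 ≡ 3 mod 8 ⇒ (2/11) = -1]
  = (11/5)    [QR: 5 ≡ 1 mod 4, sign kept]
  = (1/5)    [11 ≡ 1 mod 5]
  = 1    [(1/5) = 1]

1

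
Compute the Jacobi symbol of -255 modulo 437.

Reduce the numerator: -255 ≡ 182 (mod 437), so (-255/437) = (182/437).
Factor out 2: 182 = 2·91. Since 437 ≡ 5 (mod 8), (2/437) = -1. Now have -(91/437).
437 ≡ 1 (mod 4), so quadratic reciprocity gives (91/437) = (437/91). Reduce: 437 ≡ 73 (mod 91). Now have -(73/91).
73 ≡ 1 (mod 4), so quadratic reciprocity gives (73/91) = (91/73). Reduce: 91 ≡ 18 (mod 73). Now have -(18/73).
Factor out 2: 18 = 2·9. Since 73 ≡ 1 (mod 8), (2/73) = +1. Now have -(9/73).
9 ≡ 1 (mod 4), so quadratic reciprocity gives (9/73) = (73/9). Reduce: 73 ≡ 1 (mod 9). Now have -(1/9).
(1/9) = 1. Collecting the sign factors: -1.

-1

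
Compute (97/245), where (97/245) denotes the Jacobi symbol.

(97/245)
  = (245/97)    [QR: 97 ≡ 1 mod 4, sign kept]
  = (51/97)    [245 ≡ 51 mod 97]
  = (97/51)    [QR: 97 ≡ 1 mod 4, sign kept]
  = (46/51)    [97 ≡ 46 mod 51]
  = -(23/51)    [51 ≡ 3 mod 8 ⇒ (2/51) = -1]
  = (51/23)    [QR: both ≡ 3 mod 4, sign flips]
  = (5/23)    [51 ≡ 5 mod 23]
  = (23/5)    [QR: 5 ≡ 1 mod 4, sign kept]
  = (3/5)    [23 ≡ 3 mod 5]
  = (5/3)    [QR: 5 ≡ 1 mod 4, sign kept]
  = (2/3)    [5 ≡ 2 mod 3]
  = -(1/3)    [3 ≡ 3 mod 8 ⇒ (2/3) = -1]
  = -1    [(1/3) = 1]

-1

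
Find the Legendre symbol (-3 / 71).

-1

Reduce the numerator: -3 ≡ 68 (mod 71), so (-3 / 71) = (68 / 71).
Factor out 2: 68 = 2^2·17. Since 71 ≡ 7 (mod 8), (2 / 71) = +1, and (2 / 71)^2 = +1. Now have (17 / 71).
17 ≡ 1 (mod 4), so quadratic reciprocity gives (17 / 71) = (71 / 17). Reduce: 71 ≡ 3 (mod 17). Now have (3 / 17).
17 ≡ 1 (mod 4), so quadratic reciprocity gives (3 / 17) = (17 / 3). Reduce: 17 ≡ 2 (mod 3). Now have (2 / 3).
Factor out 2: 2 = 2. Since 3 ≡ 3 (mod 8), (2 / 3) = -1. Now have -(1 / 3).
(1 / 3) = 1. Collecting the sign factors: -1.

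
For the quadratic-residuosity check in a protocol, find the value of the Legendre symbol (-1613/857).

Pull out -1: (-1613/857) = (-1/857)·(1613/857). Since 857 ≡ 1 (mod 4), (-1/857) = +1. Now have (1613/857).
Reduce the numerator: 1613 ≡ 756 (mod 857), so (1613/857) = (756/857).
Factor out 2: 756 = 2^2·189. Since 857 ≡ 1 (mod 8), (2/857) = +1, and (2/857)^2 = +1. Now have (189/857).
189 ≡ 1 (mod 4), so quadratic reciprocity gives (189/857) = (857/189). Reduce: 857 ≡ 101 (mod 189). Now have (101/189).
101 ≡ 1 (mod 4), so quadratic reciprocity gives (101/189) = (189/101). Reduce: 189 ≡ 88 (mod 101). Now have (88/101).
Factor out 2: 88 = 2^3·11. Since 101 ≡ 5 (mod 8), (2/101) = -1, and (2/101)^3 = -1. Now have -(11/101).
101 ≡ 1 (mod 4), so quadratic reciprocity gives (11/101) = (101/11). Reduce: 101 ≡ 2 (mod 11). Now have -(2/11).
Factor out 2: 2 = 2. Since 11 ≡ 3 (mod 8), (2/11) = -1. Now have (1/11).
(1/11) = 1. Collecting the sign factors: 1.

1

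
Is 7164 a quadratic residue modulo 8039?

(7164/8039)
  = (1791/8039)    [8039 ≡ 7 mod 8 ⇒ (2/8039)^2 = +1]
  = -(8039/1791)    [QR: both ≡ 3 mod 4, sign flips]
  = -(875/1791)    [8039 ≡ 875 mod 1791]
  = (1791/875)    [QR: both ≡ 3 mod 4, sign flips]
  = (41/875)    [1791 ≡ 41 mod 875]
  = (875/41)    [QR: 41 ≡ 1 mod 4, sign kept]
  = (14/41)    [875 ≡ 14 mod 41]
  = (7/41)    [41 ≡ 1 mod 8 ⇒ (2/41) = +1]
  = (41/7)    [QR: 41 ≡ 1 mod 4, sign kept]
  = (6/7)    [41 ≡ 6 mod 7]
  = (3/7)    [7 ≡ 7 mod 8 ⇒ (2/7) = +1]
  = -(7/3)    [QR: both ≡ 3 mod 4, sign flips]
  = -(1/3)    [7 ≡ 1 mod 3]
  = -1    [(1/3) = 1]
The Legendre symbol is -1, so x^2 ≡ 7164 (mod 8039) has no solution.

no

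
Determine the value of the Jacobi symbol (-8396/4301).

(-8396/4301)
  = (8396/4301)    [4301 ≡ 1 mod 4 ⇒ (-1/4301) = +1]
  = (4095/4301)    [8396 ≡ 4095 mod 4301]
  = (4301/4095)    [QR: 4301 ≡ 1 mod 4, sign kept]
  = (206/4095)    [4301 ≡ 206 mod 4095]
  = (103/4095)    [4095 ≡ 7 mod 8 ⇒ (2/4095) = +1]
  = -(4095/103)    [QR: both ≡ 3 mod 4, sign flips]
  = -(78/103)    [4095 ≡ 78 mod 103]
  = -(39/103)    [103 ≡ 7 mod 8 ⇒ (2/103) = +1]
  = (103/39)    [QR: both ≡ 3 mod 4, sign flips]
  = (25/39)    [103 ≡ 25 mod 39]
  = (39/25)    [QR: 25 ≡ 1 mod 4, sign kept]
  = (14/25)    [39 ≡ 14 mod 25]
  = (7/25)    [25 ≡ 1 mod 8 ⇒ (2/25) = +1]
  = (25/7)    [QR: 25 ≡ 1 mod 4, sign kept]
  = (4/7)    [25 ≡ 4 mod 7]
  = (1/7)    [7 ≡ 7 mod 8 ⇒ (2/7)^2 = +1]
  = 1    [(1/7) = 1]

1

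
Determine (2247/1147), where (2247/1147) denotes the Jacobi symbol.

-1

Reduce the numerator: 2247 ≡ 1100 (mod 1147), so (2247/1147) = (1100/1147).
Factor out 2: 1100 = 2^2·275. Since 1147 ≡ 3 (mod 8), (2/1147) = -1, and (2/1147)^2 = +1. Now have (275/1147).
Both 275 ≡ 3 and 1147 ≡ 3 (mod 4), so reciprocity gives (275/1147) = -(1147/275). Reduce: 1147 ≡ 47 (mod 275). Now have -(47/275).
Both 47 ≡ 3 and 275 ≡ 3 (mod 4), so reciprocity gives (47/275) = -(275/47). Reduce: 275 ≡ 40 (mod 47). Now have (40/47).
Factor out 2: 40 = 2^3·5. Since 47 ≡ 7 (mod 8), (2/47) = +1, and (2/47)^3 = +1. Now have (5/47).
5 ≡ 1 (mod 4), so quadratic reciprocity gives (5/47) = (47/5). Reduce: 47 ≡ 2 (mod 5). Now have (2/5).
Factor out 2: 2 = 2. Since 5 ≡ 5 (mod 8), (2/5) = -1. Now have -(1/5).
(1/5) = 1. Collecting the sign factors: -1.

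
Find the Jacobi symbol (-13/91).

(-13/91)
  = (78/91)    [-13 ≡ 78 mod 91]
  = -(39/91)    [91 ≡ 3 mod 8 ⇒ (2/91) = -1]
  = (91/39)    [QR: both ≡ 3 mod 4, sign flips]
  = (13/39)    [91 ≡ 13 mod 39]
  = (39/13)    [QR: 13 ≡ 1 mod 4, sign kept]
  = (0/13)    [39 ≡ 0 mod 13]
  = 0    [numerator 0, gcd > 1]

0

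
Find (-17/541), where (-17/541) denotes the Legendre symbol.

-1

Pull out -1: (-17/541) = (-1/541)·(17/541). Since 541 ≡ 1 (mod 4), (-1/541) = +1. Now have (17/541).
17 ≡ 1 (mod 4), so quadratic reciprocity gives (17/541) = (541/17). Reduce: 541 ≡ 14 (mod 17). Now have (14/17).
Factor out 2: 14 = 2·7. Since 17 ≡ 1 (mod 8), (2/17) = +1. Now have (7/17).
17 ≡ 1 (mod 4), so quadratic reciprocity gives (7/17) = (17/7). Reduce: 17 ≡ 3 (mod 7). Now have (3/7).
Both 3 ≡ 3 and 7 ≡ 3 (mod 4), so reciprocity gives (3/7) = -(7/3). Reduce: 7 ≡ 1 (mod 3). Now have -(1/3).
(1/3) = 1. Collecting the sign factors: -1.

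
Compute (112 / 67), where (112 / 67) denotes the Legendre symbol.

-1

Reduce the numerator: 112 ≡ 45 (mod 67), so (112 / 67) = (45 / 67).
45 ≡ 1 (mod 4), so quadratic reciprocity gives (45 / 67) = (67 / 45). Reduce: 67 ≡ 22 (mod 45). Now have (22 / 45).
Factor out 2: 22 = 2·11. Since 45 ≡ 5 (mod 8), (2 / 45) = -1. Now have -(11 / 45).
45 ≡ 1 (mod 4), so quadratic reciprocity gives (11 / 45) = (45 / 11). Reduce: 45 ≡ 1 (mod 11). Now have -(1 / 11).
(1 / 11) = 1. Collecting the sign factors: -1.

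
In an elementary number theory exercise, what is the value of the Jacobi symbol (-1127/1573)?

1

(-1127/1573)
  = (446/1573)    [-1127 ≡ 446 mod 1573]
  = -(223/1573)    [1573 ≡ 5 mod 8 ⇒ (2/1573) = -1]
  = -(1573/223)    [QR: 1573 ≡ 1 mod 4, sign kept]
  = -(12/223)    [1573 ≡ 12 mod 223]
  = -(3/223)    [223 ≡ 7 mod 8 ⇒ (2/223)^2 = +1]
  = (223/3)    [QR: both ≡ 3 mod 4, sign flips]
  = (1/3)    [223 ≡ 1 mod 3]
  = 1    [(1/3) = 1]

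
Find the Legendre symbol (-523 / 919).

Reduce the numerator: -523 ≡ 396 (mod 919), so (-523 / 919) = (396 / 919).
Factor out 2: 396 = 2^2·99. Since 919 ≡ 7 (mod 8), (2 / 919) = +1, and (2 / 919)^2 = +1. Now have (99 / 919).
Both 99 ≡ 3 and 919 ≡ 3 (mod 4), so reciprocity gives (99 / 919) = -(919 / 99). Reduce: 919 ≡ 28 (mod 99). Now have -(28 / 99).
Factor out 2: 28 = 2^2·7. Since 99 ≡ 3 (mod 8), (2 / 99) = -1, and (2 / 99)^2 = +1. Now have -(7 / 99).
Both 7 ≡ 3 and 99 ≡ 3 (mod 4), so reciprocity gives (7 / 99) = -(99 / 7). Reduce: 99 ≡ 1 (mod 7). Now have (1 / 7).
(1 / 7) = 1. Collecting the sign factors: 1.

1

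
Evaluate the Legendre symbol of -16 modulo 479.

(-16 / 479)
  = -(16 / 479)    [479 ≡ 3 mod 4 ⇒ (-1 / 479) = -1]
  = -(1 / 479)    [479 ≡ 7 mod 8 ⇒ (2 / 479)^4 = +1]
  = -1    [(1 / 479) = 1]

-1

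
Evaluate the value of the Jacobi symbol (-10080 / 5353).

1

Reduce the numerator: -10080 ≡ 626 (mod 5353), so (-10080 / 5353) = (626 / 5353).
Factor out 2: 626 = 2·313. Since 5353 ≡ 1 (mod 8), (2 / 5353) = +1. Now have (313 / 5353).
313 ≡ 1 (mod 4), so quadratic reciprocity gives (313 / 5353) = (5353 / 313). Reduce: 5353 ≡ 32 (mod 313). Now have (32 / 313).
Factor out 2: 32 = 2^5. Since 313 ≡ 1 (mod 8), (2 / 313) = +1, and (2 / 313)^5 = +1. Now have (1 / 313).
(1 / 313) = 1. Collecting the sign factors: 1.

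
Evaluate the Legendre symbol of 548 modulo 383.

1

(548/383)
  = (165/383)    [548 ≡ 165 mod 383]
  = (383/165)    [QR: 165 ≡ 1 mod 4, sign kept]
  = (53/165)    [383 ≡ 53 mod 165]
  = (165/53)    [QR: 53 ≡ 1 mod 4, sign kept]
  = (6/53)    [165 ≡ 6 mod 53]
  = -(3/53)    [53 ≡ 5 mod 8 ⇒ (2/53) = -1]
  = -(53/3)    [QR: 53 ≡ 1 mod 4, sign kept]
  = -(2/3)    [53 ≡ 2 mod 3]
  = (1/3)    [3 ≡ 3 mod 8 ⇒ (2/3) = -1]
  = 1    [(1/3) = 1]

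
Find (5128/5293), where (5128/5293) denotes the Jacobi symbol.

1

(5128/5293)
  = -(641/5293)    [5293 ≡ 5 mod 8 ⇒ (2/5293)^3 = -1]
  = -(5293/641)    [QR: 641 ≡ 1 mod 4, sign kept]
  = -(165/641)    [5293 ≡ 165 mod 641]
  = -(641/165)    [QR: 165 ≡ 1 mod 4, sign kept]
  = -(146/165)    [641 ≡ 146 mod 165]
  = (73/165)    [165 ≡ 5 mod 8 ⇒ (2/165) = -1]
  = (165/73)    [QR: 73 ≡ 1 mod 4, sign kept]
  = (19/73)    [165 ≡ 19 mod 73]
  = (73/19)    [QR: 73 ≡ 1 mod 4, sign kept]
  = (16/19)    [73 ≡ 16 mod 19]
  = (1/19)    [19 ≡ 3 mod 8 ⇒ (2/19)^4 = +1]
  = 1    [(1/19) = 1]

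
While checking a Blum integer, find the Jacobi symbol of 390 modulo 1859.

(390|1859)
  = -(195|1859)    [1859 ≡ 3 mod 8 ⇒ (2|1859) = -1]
  = (1859|195)    [QR: both ≡ 3 mod 4, sign flips]
  = (104|195)    [1859 ≡ 104 mod 195]
  = -(13|195)    [195 ≡ 3 mod 8 ⇒ (2|195)^3 = -1]
  = -(195|13)    [QR: 13 ≡ 1 mod 4, sign kept]
  = -(0|13)    [195 ≡ 0 mod 13]
  = 0    [numerator 0, gcd > 1]

0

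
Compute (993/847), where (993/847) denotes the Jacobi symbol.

(993/847)
  = (146/847)    [993 ≡ 146 mod 847]
  = (73/847)    [847 ≡ 7 mod 8 ⇒ (2/847) = +1]
  = (847/73)    [QR: 73 ≡ 1 mod 4, sign kept]
  = (44/73)    [847 ≡ 44 mod 73]
  = (11/73)    [73 ≡ 1 mod 8 ⇒ (2/73)^2 = +1]
  = (73/11)    [QR: 73 ≡ 1 mod 4, sign kept]
  = (7/11)    [73 ≡ 7 mod 11]
  = -(11/7)    [QR: both ≡ 3 mod 4, sign flips]
  = -(4/7)    [11 ≡ 4 mod 7]
  = -(1/7)    [7 ≡ 7 mod 8 ⇒ (2/7)^2 = +1]
  = -1    [(1/7) = 1]

-1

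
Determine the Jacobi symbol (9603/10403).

1

Both 9603 ≡ 3 and 10403 ≡ 3 (mod 4), so reciprocity gives (9603/10403) = -(10403/9603). Reduce: 10403 ≡ 800 (mod 9603). Now have -(800/9603).
Factor out 2: 800 = 2^5·25. Since 9603 ≡ 3 (mod 8), (2/9603) = -1, and (2/9603)^5 = -1. Now have (25/9603).
25 ≡ 1 (mod 4), so quadratic reciprocity gives (25/9603) = (9603/25). Reduce: 9603 ≡ 3 (mod 25). Now have (3/25).
25 ≡ 1 (mod 4), so quadratic reciprocity gives (3/25) = (25/3). Reduce: 25 ≡ 1 (mod 3). Now have (1/3).
(1/3) = 1. Collecting the sign factors: 1.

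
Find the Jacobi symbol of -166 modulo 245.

Pull out -1: (-166 / 245) = (-1 / 245)·(166 / 245). Since 245 ≡ 1 (mod 4), (-1 / 245) = +1. Now have (166 / 245).
Factor out 2: 166 = 2·83. Since 245 ≡ 5 (mod 8), (2 / 245) = -1. Now have -(83 / 245).
245 ≡ 1 (mod 4), so quadratic reciprocity gives (83 / 245) = (245 / 83). Reduce: 245 ≡ 79 (mod 83). Now have -(79 / 83).
Both 79 ≡ 3 and 83 ≡ 3 (mod 4), so reciprocity gives (79 / 83) = -(83 / 79). Reduce: 83 ≡ 4 (mod 79). Now have (4 / 79).
Factor out 2: 4 = 2^2. Since 79 ≡ 7 (mod 8), (2 / 79) = +1, and (2 / 79)^2 = +1. Now have (1 / 79).
(1 / 79) = 1. Collecting the sign factors: 1.

1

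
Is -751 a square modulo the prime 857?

yes

(-751|857)
  = (106|857)    [-751 ≡ 106 mod 857]
  = (53|857)    [857 ≡ 1 mod 8 ⇒ (2|857) = +1]
  = (857|53)    [QR: 53 ≡ 1 mod 4, sign kept]
  = (9|53)    [857 ≡ 9 mod 53]
  = (53|9)    [QR: 9 ≡ 1 mod 4, sign kept]
  = (8|9)    [53 ≡ 8 mod 9]
  = (1|9)    [9 ≡ 1 mod 8 ⇒ (2|9)^3 = +1]
  = 1    [(1|9) = 1]
(-751|857) = 1, and 857 is prime, so -751 is a quadratic residue mod 857.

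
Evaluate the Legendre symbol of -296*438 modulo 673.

1

By multiplicativity, (-296·438|673) = (-296|673)·(438|673).
First factor (-296|673):
(-296|673)
  = (377|673)    [-296 ≡ 377 mod 673]
  = (673|377)    [QR: 377 ≡ 1 mod 4, sign kept]
  = (296|377)    [673 ≡ 296 mod 377]
  = (37|377)    [377 ≡ 1 mod 8 ⇒ (2|377)^3 = +1]
  = (377|37)    [QR: 37 ≡ 1 mod 4, sign kept]
  = (7|37)    [377 ≡ 7 mod 37]
  = (37|7)    [QR: 37 ≡ 1 mod 4, sign kept]
  = (2|7)    [37 ≡ 2 mod 7]
  = (1|7)    [7 ≡ 7 mod 8 ⇒ (2|7) = +1]
  = 1    [(1|7) = 1]
Second factor (438|673):
(438|673)
  = (219|673)    [673 ≡ 1 mod 8 ⇒ (2|673) = +1]
  = (673|219)    [QR: 673 ≡ 1 mod 4, sign kept]
  = (16|219)    [673 ≡ 16 mod 219]
  = (1|219)    [219 ≡ 3 mod 8 ⇒ (2|219)^4 = +1]
  = 1    [(1|219) = 1]
Product: (1)·(1) = 1.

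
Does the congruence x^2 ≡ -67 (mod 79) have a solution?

no

Reduce the numerator: -67 ≡ 12 (mod 79), so (-67/79) = (12/79).
Factor out 2: 12 = 2^2·3. Since 79 ≡ 7 (mod 8), (2/79) = +1, and (2/79)^2 = +1. Now have (3/79).
Both 3 ≡ 3 and 79 ≡ 3 (mod 4), so reciprocity gives (3/79) = -(79/3). Reduce: 79 ≡ 1 (mod 3). Now have -(1/3).
(1/3) = 1. Collecting the sign factors: -1.
(-67/79) = -1, and 79 is prime, so -67 is not a quadratic residue mod 79.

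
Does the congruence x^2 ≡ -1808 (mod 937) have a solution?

no

Reduce the numerator: -1808 ≡ 66 (mod 937), so (-1808|937) = (66|937).
Factor out 2: 66 = 2·33. Since 937 ≡ 1 (mod 8), (2|937) = +1. Now have (33|937).
33 ≡ 1 (mod 4), so quadratic reciprocity gives (33|937) = (937|33). Reduce: 937 ≡ 13 (mod 33). Now have (13|33).
13 ≡ 1 (mod 4), so quadratic reciprocity gives (13|33) = (33|13). Reduce: 33 ≡ 7 (mod 13). Now have (7|13).
13 ≡ 1 (mod 4), so quadratic reciprocity gives (7|13) = (13|7). Reduce: 13 ≡ 6 (mod 7). Now have (6|7).
Factor out 2: 6 = 2·3. Since 7 ≡ 7 (mod 8), (2|7) = +1. Now have (3|7).
Both 3 ≡ 3 and 7 ≡ 3 (mod 4), so reciprocity gives (3|7) = -(7|3). Reduce: 7 ≡ 1 (mod 3). Now have -(1|3).
(1|3) = 1. Collecting the sign factors: -1.
The Legendre symbol is -1, so x^2 ≡ -1808 (mod 937) has no solution.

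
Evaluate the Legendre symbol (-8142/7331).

-1

(-8142/7331)
  = (6520/7331)    [-8142 ≡ 6520 mod 7331]
  = -(815/7331)    [7331 ≡ 3 mod 8 ⇒ (2/7331)^3 = -1]
  = (7331/815)    [QR: both ≡ 3 mod 4, sign flips]
  = (811/815)    [7331 ≡ 811 mod 815]
  = -(815/811)    [QR: both ≡ 3 mod 4, sign flips]
  = -(4/811)    [815 ≡ 4 mod 811]
  = -(1/811)    [811 ≡ 3 mod 8 ⇒ (2/811)^2 = +1]
  = -1    [(1/811) = 1]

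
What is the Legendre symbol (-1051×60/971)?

By multiplicativity, (-1051·60/971) = (-1051/971)·(60/971).
First factor (-1051/971):
(-1051/971)
  = -(1051/971)    [971 ≡ 3 mod 4 ⇒ (-1/971) = -1]
  = -(80/971)    [1051 ≡ 80 mod 971]
  = -(5/971)    [971 ≡ 3 mod 8 ⇒ (2/971)^4 = +1]
  = -(971/5)    [QR: 5 ≡ 1 mod 4, sign kept]
  = -(1/5)    [971 ≡ 1 mod 5]
  = -1    [(1/5) = 1]
Second factor (60/971):
(60/971)
  = (15/971)    [971 ≡ 3 mod 8 ⇒ (2/971)^2 = +1]
  = -(971/15)    [QR: both ≡ 3 mod 4, sign flips]
  = -(11/15)    [971 ≡ 11 mod 15]
  = (15/11)    [QR: both ≡ 3 mod 4, sign flips]
  = (4/11)    [15 ≡ 4 mod 11]
  = (1/11)    [11 ≡ 3 mod 8 ⇒ (2/11)^2 = +1]
  = 1    [(1/11) = 1]
Product: (-1)·(1) = -1.

-1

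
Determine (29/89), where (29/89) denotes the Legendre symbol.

29 ≡ 1 (mod 4), so quadratic reciprocity gives (29/89) = (89/29). Reduce: 89 ≡ 2 (mod 29). Now have (2/29).
Factor out 2: 2 = 2. Since 29 ≡ 5 (mod 8), (2/29) = -1. Now have -(1/29).
(1/29) = 1. Collecting the sign factors: -1.

-1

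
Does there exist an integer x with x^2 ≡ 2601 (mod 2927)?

(2601/2927)
  = (2927/2601)    [QR: 2601 ≡ 1 mod 4, sign kept]
  = (326/2601)    [2927 ≡ 326 mod 2601]
  = (163/2601)    [2601 ≡ 1 mod 8 ⇒ (2/2601) = +1]
  = (2601/163)    [QR: 2601 ≡ 1 mod 4, sign kept]
  = (156/163)    [2601 ≡ 156 mod 163]
  = (39/163)    [163 ≡ 3 mod 8 ⇒ (2/163)^2 = +1]
  = -(163/39)    [QR: both ≡ 3 mod 4, sign flips]
  = -(7/39)    [163 ≡ 7 mod 39]
  = (39/7)    [QR: both ≡ 3 mod 4, sign flips]
  = (4/7)    [39 ≡ 4 mod 7]
  = (1/7)    [7 ≡ 7 mod 8 ⇒ (2/7)^2 = +1]
  = 1    [(1/7) = 1]
(2601/2927) = 1, and 2927 is prime, so 2601 is a quadratic residue mod 2927.

yes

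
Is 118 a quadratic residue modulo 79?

(118|79)
  = (39|79)    [118 ≡ 39 mod 79]
  = -(79|39)    [QR: both ≡ 3 mod 4, sign flips]
  = -(1|39)    [79 ≡ 1 mod 39]
  = -1    [(1|39) = 1]
The Legendre symbol is -1, so x^2 ≡ 118 (mod 79) has no solution.

no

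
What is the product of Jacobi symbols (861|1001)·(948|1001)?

By multiplicativity, (861·948|1001) = (861|1001)·(948|1001).
First factor (861|1001):
(861|1001)
  = (1001|861)    [QR: 861 ≡ 1 mod 4, sign kept]
  = (140|861)    [1001 ≡ 140 mod 861]
  = (35|861)    [861 ≡ 5 mod 8 ⇒ (2|861)^2 = +1]
  = (861|35)    [QR: 861 ≡ 1 mod 4, sign kept]
  = (21|35)    [861 ≡ 21 mod 35]
  = (35|21)    [QR: 21 ≡ 1 mod 4, sign kept]
  = (14|21)    [35 ≡ 14 mod 21]
  = -(7|21)    [21 ≡ 5 mod 8 ⇒ (2|21) = -1]
  = -(21|7)    [QR: 21 ≡ 1 mod 4, sign kept]
  = -(0|7)    [21 ≡ 0 mod 7]
  = 0    [numerator 0, gcd > 1]
Second factor (948|1001):
(948|1001)
  = (237|1001)    [1001 ≡ 1 mod 8 ⇒ (2|1001)^2 = +1]
  = (1001|237)    [QR: 237 ≡ 1 mod 4, sign kept]
  = (53|237)    [1001 ≡ 53 mod 237]
  = (237|53)    [QR: 53 ≡ 1 mod 4, sign kept]
  = (25|53)    [237 ≡ 25 mod 53]
  = (53|25)    [QR: 25 ≡ 1 mod 4, sign kept]
  = (3|25)    [53 ≡ 3 mod 25]
  = (25|3)    [QR: 25 ≡ 1 mod 4, sign kept]
  = (1|3)    [25 ≡ 1 mod 3]
  = 1    [(1|3) = 1]
Product: (0)·(1) = 0.

0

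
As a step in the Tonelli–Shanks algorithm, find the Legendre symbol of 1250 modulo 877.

-1

Reduce the numerator: 1250 ≡ 373 (mod 877), so (1250/877) = (373/877).
373 ≡ 1 (mod 4), so quadratic reciprocity gives (373/877) = (877/373). Reduce: 877 ≡ 131 (mod 373). Now have (131/373).
373 ≡ 1 (mod 4), so quadratic reciprocity gives (131/373) = (373/131). Reduce: 373 ≡ 111 (mod 131). Now have (111/131).
Both 111 ≡ 3 and 131 ≡ 3 (mod 4), so reciprocity gives (111/131) = -(131/111). Reduce: 131 ≡ 20 (mod 111). Now have -(20/111).
Factor out 2: 20 = 2^2·5. Since 111 ≡ 7 (mod 8), (2/111) = +1, and (2/111)^2 = +1. Now have -(5/111).
5 ≡ 1 (mod 4), so quadratic reciprocity gives (5/111) = (111/5). Reduce: 111 ≡ 1 (mod 5). Now have -(1/5).
(1/5) = 1. Collecting the sign factors: -1.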